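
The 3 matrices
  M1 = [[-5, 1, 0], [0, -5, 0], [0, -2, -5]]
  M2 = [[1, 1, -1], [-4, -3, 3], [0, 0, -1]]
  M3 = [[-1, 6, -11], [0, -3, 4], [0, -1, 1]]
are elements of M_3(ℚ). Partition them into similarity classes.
Characteristic polynomials: χ_{M1} = (x + 5)^3, χ_{M2} = (x + 1)^3, χ_{M3} = (x + 1)^3.

{M1}: invariant factors x + 5, (x + 5)^2.

{M2, M3}: invariant factors (x + 1)^3.

Matrices are similar if and only if their invariant-factor lists agree; the partition into similarity classes is {M1}, {M2, M3}.

2 classes: {M1}, {M2, M3}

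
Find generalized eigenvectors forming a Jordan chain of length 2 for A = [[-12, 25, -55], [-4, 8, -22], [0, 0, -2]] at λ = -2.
We seek v_1 ∈ ker((A + 2I)^2) \ ker(A + 2I), then set v_{i+1} = (A + 2I) v_i.

One such chain is v_1 = [[-8, -3, 0]]^T, v_2 = [[5, 2, 0]]^T. Check: (A + 2I) v_2 = [[0, 0, 0]]^T = 0.

v_1 = [[-8, -3, 0]]^T, v_2 = [[5, 2, 0]]^T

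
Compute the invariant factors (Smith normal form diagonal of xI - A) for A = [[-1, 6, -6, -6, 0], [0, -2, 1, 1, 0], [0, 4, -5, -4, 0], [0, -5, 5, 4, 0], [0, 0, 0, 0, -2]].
x + 1, x + 1, (x + 1)^2(x + 2)

The Jordan structure of A has elementary divisors (x + 2), (x + 1)^2, (x + 1), (x + 1). Arranging the block sizes at each eigenvalue in decreasing order and taking row products gives the invariant factors.

Invariant factors (smallest first, each dividing the next): x + 1, x + 1, (x + 1)^2(x + 2).

Check: the last factor (x + 1)^2(x + 2) is the minimal polynomial, and the product (x + 1)^4(x + 2) is the characteristic polynomial.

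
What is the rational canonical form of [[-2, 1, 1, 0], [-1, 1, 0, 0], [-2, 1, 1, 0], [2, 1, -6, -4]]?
R = [[0, 0, 0, 0], [1, 0, 0, 0], [0, 1, 0, 0], [0, 0, 1, -4]]

The invariant factors of A (the non-unit diagonal entries of the Smith normal form of xI - A over ℚ[x]) are x^3(x + 4), each dividing the next. The characteristic polynomial is their product, x^3(x + 4).

The rational canonical form is the block-diagonal matrix of companion matrices C(f_i):
R = [[0, 0, 0, 0], [1, 0, 0, 0], [0, 1, 0, 0], [0, 0, 1, -4]].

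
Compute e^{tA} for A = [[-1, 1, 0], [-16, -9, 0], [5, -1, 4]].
e^{tA} = [[(4*t + 1)*e^{-5*t}, t*e^{-5*t}, 0], [-16*t*e^{-5*t}, (1 - 4*t)*e^{-5*t}, 0], [(-4*t + e^{9*t} - 1)*e^{-5*t}, -t*e^{-5*t}, e^{4*t}]]

A has Jordan form J = [[-5, 1, 0], [0, -5, 0], [0, 0, 4]] with A = PJP^{-1}, so e^{tA} = P e^{tJ} P^{-1}.

For a Jordan block J_k(λ), e^{tJ_k(λ)} = e^{λt} · (I + tN + t^2 N^2/2! + ... + t^{k-1} N^{k-1}/(k-1)!) where N is the nilpotent superdiagonal part.

Assembling the blocks and conjugating back gives the entries of e^{tA} as shown above.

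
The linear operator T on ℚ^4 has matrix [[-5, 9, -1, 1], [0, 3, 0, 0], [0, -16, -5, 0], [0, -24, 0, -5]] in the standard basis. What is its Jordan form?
The characteristic polynomial is det(xI - A) = (x - 3)(x + 5)^3, so the eigenvalues are -5 (algebraic multiplicity 3), 3 (algebraic multiplicity 1).

For λ = -5: rank(A + 5I) = 2, rank((A + 5I)^2) = 1. The eigenspace has dimension 4 - 2 = 2, so there are 2 Jordan blocks; the rank sequence gives block sizes [2, 1].

For λ = 3: algebraic multiplicity 1 gives one 1×1 block.

Assembling the blocks gives the Jordan form J above.

J = [[-5, 1, 0, 0], [0, -5, 0, 0], [0, 0, -5, 0], [0, 0, 0, 3]]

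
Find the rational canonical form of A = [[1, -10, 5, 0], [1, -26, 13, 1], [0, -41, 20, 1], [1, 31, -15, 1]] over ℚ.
The invariant factors of A (the non-unit diagonal entries of the Smith normal form of xI - A over ℚ[x]) are (x + 4)(x^3 - 4x + 4), each dividing the next. The characteristic polynomial is their product, (x + 4)(x^3 - 4x + 4).

The rational canonical form is the block-diagonal matrix of companion matrices C(f_i):
R = [[0, 0, 0, -16], [1, 0, 0, 12], [0, 1, 0, 4], [0, 0, 1, -4]].

Note the characteristic polynomial does not split into linear factors over ℚ, so A has no Jordan form over ℚ; the rational canonical form exists over any field.

R = [[0, 0, 0, -16], [1, 0, 0, 12], [0, 1, 0, 4], [0, 0, 1, -4]]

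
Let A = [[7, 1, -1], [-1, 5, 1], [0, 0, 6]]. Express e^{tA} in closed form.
e^{tA} = [[(t + 1)*e^{6*t}, t*e^{6*t}, -t*e^{6*t}], [-t*e^{6*t}, (1 - t)*e^{6*t}, t*e^{6*t}], [0, 0, e^{6*t}]]

A has Jordan form J = [[6, 1, 0], [0, 6, 0], [0, 0, 6]] with A = PJP^{-1}, so e^{tA} = P e^{tJ} P^{-1}.

For a Jordan block J_k(λ), e^{tJ_k(λ)} = e^{λt} · (I + tN + t^2 N^2/2! + ... + t^{k-1} N^{k-1}/(k-1)!) where N is the nilpotent superdiagonal part.

Assembling the blocks and conjugating back gives the entries of e^{tA} as shown above.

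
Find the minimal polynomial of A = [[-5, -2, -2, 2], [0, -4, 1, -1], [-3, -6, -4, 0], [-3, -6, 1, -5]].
m_A(x) = (x + 4)(x + 5)

The characteristic polynomial factors as (x + 4)^2(x + 5)^2. The minimal polynomial is ∏(x - λ)^{k_λ} where k_λ is the size of the largest Jordan block at λ.

For λ = -5: rank(A + 5I) = 2, and the largest Jordan block has size 1 (the smallest k with rank((A + 5I)^k) = rank((A + 5I)^(k+1))).
For λ = -4: rank(A + 4I) = 2, and the largest Jordan block has size 1 (the smallest k with rank((A + 4I)^k) = rank((A + 4I)^(k+1))).

So m_A(x) = (x + 4)(x + 5).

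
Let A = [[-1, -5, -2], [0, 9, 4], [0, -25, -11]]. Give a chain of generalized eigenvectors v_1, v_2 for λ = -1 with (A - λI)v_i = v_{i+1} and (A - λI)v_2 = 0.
We seek v_1 ∈ ker((A + I)^2) \ ker(A + I), then set v_{i+1} = (A + I) v_i.

One such chain is v_1 = [[0, -1, 2]]^T, v_2 = [[1, -2, 5]]^T. Check: (A + I) v_2 = [[0, 0, 0]]^T = 0.

v_1 = [[0, -1, 2]]^T, v_2 = [[1, -2, 5]]^T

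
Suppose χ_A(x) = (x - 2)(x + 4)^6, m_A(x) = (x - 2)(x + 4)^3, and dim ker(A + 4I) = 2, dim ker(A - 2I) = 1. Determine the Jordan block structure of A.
Jordan blocks: (-4, 3), (-4, 3), (2, 1)

λ = -4: algebraic multiplicity 6 (exponent in χ_A), largest block size 3 (exponent in m_A), 2 blocks (geometric multiplicity). These force block sizes [3, 3].
λ = 2: algebraic multiplicity 1 (exponent in χ_A), largest block size 1 (exponent in m_A), 1 block (geometric multiplicity). This forces block sizes [1].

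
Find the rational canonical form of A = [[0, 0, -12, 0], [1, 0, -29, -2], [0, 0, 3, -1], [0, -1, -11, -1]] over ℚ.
R = [[0, 0, 0, -12], [1, 0, 0, -35], [0, 1, 0, 16], [0, 0, 1, 2]]

The invariant factors of A (the non-unit diagonal entries of the Smith normal form of xI - A over ℚ[x]) are (x - 3)(x + 4)(x^2 - 3x - 1), each dividing the next. The characteristic polynomial is their product, (x - 3)(x + 4)(x^2 - 3x - 1).

The rational canonical form is the block-diagonal matrix of companion matrices C(f_i):
R = [[0, 0, 0, -12], [1, 0, 0, -35], [0, 1, 0, 16], [0, 0, 1, 2]].

Note the characteristic polynomial does not split into linear factors over ℚ, so A has no Jordan form over ℚ; the rational canonical form exists over any field.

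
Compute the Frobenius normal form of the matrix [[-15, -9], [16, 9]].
R = [[0, -9], [1, -6]]

The invariant factors of A (the non-unit diagonal entries of the Smith normal form of xI - A over ℚ[x]) are (x + 3)^2, each dividing the next. The characteristic polynomial is their product, (x + 3)^2.

The rational canonical form is the block-diagonal matrix of companion matrices C(f_i):
R = [[0, -9], [1, -6]].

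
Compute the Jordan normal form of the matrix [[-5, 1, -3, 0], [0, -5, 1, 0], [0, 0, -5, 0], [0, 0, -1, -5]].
The characteristic polynomial is det(xI - A) = (x + 5)^4, so the eigenvalues are -5 (algebraic multiplicity 4).

For λ = -5: rank(A + 5I) = 2, rank((A + 5I)^2) = 1, rank((A + 5I)^3) = 0. The eigenspace has dimension 4 - 2 = 2, so there are 2 Jordan blocks; the rank sequence gives block sizes [3, 1].

Assembling the blocks gives the Jordan form J above.

J = [[-5, 1, 0, 0], [0, -5, 1, 0], [0, 0, -5, 0], [0, 0, 0, -5]]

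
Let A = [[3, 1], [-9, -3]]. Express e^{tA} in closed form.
A has Jordan form J = [[0, 1], [0, 0]] with A = PJP^{-1}, so e^{tA} = P e^{tJ} P^{-1}.

For a Jordan block J_k(λ), e^{tJ_k(λ)} = e^{λt} · (I + tN + t^2 N^2/2! + ... + t^{k-1} N^{k-1}/(k-1)!) where N is the nilpotent superdiagonal part.

Assembling the blocks and conjugating back gives the entries of e^{tA} as shown above.

e^{tA} = [[3*t + 1, t], [-9*t, 1 - 3*t]]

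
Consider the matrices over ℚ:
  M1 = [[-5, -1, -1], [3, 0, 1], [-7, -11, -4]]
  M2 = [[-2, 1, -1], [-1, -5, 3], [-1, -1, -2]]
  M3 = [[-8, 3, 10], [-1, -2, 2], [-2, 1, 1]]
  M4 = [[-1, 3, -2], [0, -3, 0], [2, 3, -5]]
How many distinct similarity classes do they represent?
Characteristic polynomials: χ_{M1} = (x + 3)^3, χ_{M2} = (x + 3)^3, χ_{M3} = (x + 3)^3, χ_{M4} = (x + 3)^3.

{M1, M2, M3}: invariant factors (x + 3)^3.

{M4}: invariant factors x + 3, (x + 3)^2.

Matrices are similar if and only if their invariant-factor lists agree; the partition into similarity classes is {M1, M2, M3}, {M4}.

2 classes: {M1, M2, M3}, {M4}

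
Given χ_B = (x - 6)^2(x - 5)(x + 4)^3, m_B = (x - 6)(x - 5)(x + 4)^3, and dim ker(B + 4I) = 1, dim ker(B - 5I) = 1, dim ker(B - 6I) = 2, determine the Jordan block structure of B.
λ = -4: algebraic multiplicity 3 (exponent in χ_B), largest block size 3 (exponent in m_B), 1 block (geometric multiplicity). This forces block sizes [3].
λ = 5: algebraic multiplicity 1 (exponent in χ_B), largest block size 1 (exponent in m_B), 1 block (geometric multiplicity). This forces block sizes [1].
λ = 6: algebraic multiplicity 2 (exponent in χ_B), largest block size 1 (exponent in m_B), 2 blocks (geometric multiplicity). These force block sizes [1, 1].

Jordan blocks: (-4, 3), (5, 1), (6, 1), (6, 1)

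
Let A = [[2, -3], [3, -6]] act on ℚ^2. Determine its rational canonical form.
R = [[0, 3], [1, -4]]

The invariant factors of A (the non-unit diagonal entries of the Smith normal form of xI - A over ℚ[x]) are x^2 + 4x - 3, each dividing the next. The characteristic polynomial is their product, x^2 + 4x - 3.

The rational canonical form is the block-diagonal matrix of companion matrices C(f_i):
R = [[0, 3], [1, -4]].

Note the characteristic polynomial does not split into linear factors over ℚ, so A has no Jordan form over ℚ; the rational canonical form exists over any field.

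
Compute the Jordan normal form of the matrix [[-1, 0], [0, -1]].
J = [[-1, 0], [0, -1]]

The characteristic polynomial is det(xI - A) = (x + 1)^2, so the eigenvalues are -1 (algebraic multiplicity 2).

For λ = -1: rank(A + I) = 0. The eigenspace has dimension 2 - 0 = 2, so there are 2 Jordan blocks; the rank sequence gives block sizes [1, 1].

Assembling the blocks gives the Jordan form J above.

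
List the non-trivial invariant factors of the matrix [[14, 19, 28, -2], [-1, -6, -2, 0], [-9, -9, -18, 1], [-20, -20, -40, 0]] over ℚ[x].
The Jordan structure of A has elementary divisors (x + 5)^2, x^2. Arranging the block sizes at each eigenvalue in decreasing order and taking row products gives the invariant factors.

Invariant factors (smallest first, each dividing the next): x^2(x + 5)^2.

Check: the last factor x^2(x + 5)^2 is the minimal polynomial, and the product x^2(x + 5)^2 is the characteristic polynomial.

x^2(x + 5)^2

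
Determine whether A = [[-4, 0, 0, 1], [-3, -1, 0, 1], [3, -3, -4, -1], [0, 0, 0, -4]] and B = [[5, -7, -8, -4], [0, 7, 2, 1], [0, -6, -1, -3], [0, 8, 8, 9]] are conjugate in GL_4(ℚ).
trace(A) = -13 but trace(B) = 20. The trace is a similarity invariant, so A and B are not similar.

No.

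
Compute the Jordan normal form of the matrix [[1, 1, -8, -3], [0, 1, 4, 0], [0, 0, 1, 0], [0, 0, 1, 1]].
J = [[1, 1, 0, 0], [0, 1, 1, 0], [0, 0, 1, 0], [0, 0, 0, 1]]

The characteristic polynomial is det(xI - A) = (x - 1)^4, so the eigenvalues are 1 (algebraic multiplicity 4).

For λ = 1: rank(A - I) = 2, rank((A - I)^2) = 1, rank((A - I)^3) = 0. The eigenspace has dimension 4 - 2 = 2, so there are 2 Jordan blocks; the rank sequence gives block sizes [3, 1].

Assembling the blocks gives the Jordan form J above.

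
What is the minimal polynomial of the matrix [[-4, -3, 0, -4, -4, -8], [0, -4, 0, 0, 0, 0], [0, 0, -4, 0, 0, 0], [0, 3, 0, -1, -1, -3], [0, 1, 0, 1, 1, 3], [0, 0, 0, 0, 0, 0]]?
m_A(x) = x^2(x + 4)^2

The characteristic polynomial factors as x^3(x + 4)^3. The minimal polynomial is ∏(x - λ)^{k_λ} where k_λ is the size of the largest Jordan block at λ.

For λ = -4: rank(A + 4I) = 4, and the largest Jordan block has size 2 (the smallest k with rank((A + 4I)^k) = rank((A + 4I)^(k+1))).
For λ = 0: rank(A) = 4, and the largest Jordan block has size 2 (the smallest k with rank(A^k) = rank(A^(k+1))).

So m_A(x) = x^2(x + 4)^2.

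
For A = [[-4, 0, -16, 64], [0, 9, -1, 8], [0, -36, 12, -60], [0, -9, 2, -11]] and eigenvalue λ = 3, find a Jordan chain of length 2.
v_1 = [[0, -1, 4, 1]]^T, v_2 = [[0, -2, 12, 3]]^T

We seek v_1 ∈ ker((A - 3I)^2) \ ker(A - 3I), then set v_{i+1} = (A - 3I) v_i.

One such chain is v_1 = [[0, -1, 4, 1]]^T, v_2 = [[0, -2, 12, 3]]^T. Check: (A - 3I) v_2 = [[0, 0, 0, 0]]^T = 0.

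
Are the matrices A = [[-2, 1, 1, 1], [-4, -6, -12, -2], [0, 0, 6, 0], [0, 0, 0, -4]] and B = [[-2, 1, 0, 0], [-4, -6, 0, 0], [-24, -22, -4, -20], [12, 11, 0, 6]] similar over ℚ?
Two matrices over a field are similar if and only if they have the same invariant factors.

Both A and B have characteristic polynomial (x - 6)(x + 4)^3 and minimal polynomial (x - 6)(x + 4)^2. Computing further, both have invariant factors x + 4, (x - 6)(x + 4)^2. Hence A and B are similar.

Yes.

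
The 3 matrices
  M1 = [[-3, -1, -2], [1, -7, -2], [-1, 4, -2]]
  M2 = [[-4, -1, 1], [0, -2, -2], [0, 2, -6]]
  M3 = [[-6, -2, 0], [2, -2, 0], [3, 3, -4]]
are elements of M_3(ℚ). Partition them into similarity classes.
Characteristic polynomials: χ_{M1} = (x + 4)^3, χ_{M2} = (x + 4)^3, χ_{M3} = (x + 4)^3.

{M1}: invariant factors (x + 4)^3.

{M2, M3}: invariant factors x + 4, (x + 4)^2.

Matrices are similar if and only if their invariant-factor lists agree; the partition into similarity classes is {M1}, {M2, M3}.

2 classes: {M1}, {M2, M3}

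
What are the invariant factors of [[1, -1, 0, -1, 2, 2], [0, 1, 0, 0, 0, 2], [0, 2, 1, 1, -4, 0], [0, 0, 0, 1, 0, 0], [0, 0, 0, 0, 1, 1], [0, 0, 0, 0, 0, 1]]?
The Jordan structure of A has elementary divisors (x - 1)^2, (x - 1)^2, (x - 1)^2. Arranging the block sizes at each eigenvalue in decreasing order and taking row products gives the invariant factors.

Invariant factors (smallest first, each dividing the next): (x - 1)^2, (x - 1)^2, (x - 1)^2.

Check: the last factor (x - 1)^2 is the minimal polynomial, and the product (x - 1)^6 is the characteristic polynomial.

(x - 1)^2, (x - 1)^2, (x - 1)^2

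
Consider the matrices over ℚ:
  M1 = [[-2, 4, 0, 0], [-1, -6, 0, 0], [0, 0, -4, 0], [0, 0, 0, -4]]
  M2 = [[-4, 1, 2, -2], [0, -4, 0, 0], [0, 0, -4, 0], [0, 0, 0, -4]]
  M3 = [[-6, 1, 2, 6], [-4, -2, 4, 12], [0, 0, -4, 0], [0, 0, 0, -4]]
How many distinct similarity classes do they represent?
1 class: {M1, M2, M3}

Characteristic polynomials: χ_{M1} = (x + 4)^4, χ_{M2} = (x + 4)^4, χ_{M3} = (x + 4)^4.

{M1, M2, M3}: invariant factors x + 4, x + 4, (x + 4)^2.

Matrices are similar if and only if their invariant-factor lists agree; the partition into similarity classes is {M1, M2, M3}.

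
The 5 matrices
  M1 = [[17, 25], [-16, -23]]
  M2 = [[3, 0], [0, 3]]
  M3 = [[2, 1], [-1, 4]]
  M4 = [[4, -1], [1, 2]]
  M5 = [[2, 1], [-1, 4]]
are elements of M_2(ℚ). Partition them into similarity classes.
Characteristic polynomials: χ_{M1} = (x + 3)^2, χ_{M2} = (x - 3)^2, χ_{M3} = (x - 3)^2, χ_{M4} = (x - 3)^2, χ_{M5} = (x - 3)^2.

{M1}: invariant factors (x + 3)^2.

{M2}: invariant factors x - 3, x - 3.

{M3, M4, M5}: invariant factors (x - 3)^2.

Matrices are similar if and only if their invariant-factor lists agree; the partition into similarity classes is {M1}, {M2}, {M3, M4, M5}.

3 classes: {M1}, {M2}, {M3, M4, M5}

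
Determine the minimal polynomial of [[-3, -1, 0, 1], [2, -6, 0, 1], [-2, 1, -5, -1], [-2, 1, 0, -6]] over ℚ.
m_A(x) = (x + 5)^2

The characteristic polynomial factors as (x + 5)^4. The minimal polynomial is ∏(x - λ)^{k_λ} where k_λ is the size of the largest Jordan block at λ.

For λ = -5: rank(A + 5I) = 1, and the largest Jordan block has size 2 (the smallest k with rank((A + 5I)^k) = rank((A + 5I)^(k+1))).

So m_A(x) = (x + 5)^2.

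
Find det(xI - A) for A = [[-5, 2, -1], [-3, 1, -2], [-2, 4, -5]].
xI - A = [[x + 5, -2, 1], [3, x - 1, 2], [2, -4, x + 5]].

Expanding det(xI - A) along the first row:
det(xI - A) = + (x + 5)·det([[x - 1, 2], [-4, x + 5]]) - (-2)·det([[3, 2], [2, x + 5]]) + (1)·det([[3, x - 1], [2, -4]]).

Evaluating gives χ_A(x) = x^3 + 9x^2 + 27x + 27 = (x + 3)^3.

χ_A(x) = (x + 3)^3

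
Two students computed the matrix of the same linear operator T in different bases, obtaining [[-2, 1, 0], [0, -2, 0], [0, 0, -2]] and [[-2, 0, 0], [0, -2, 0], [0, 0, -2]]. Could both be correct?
Both have characteristic polynomial (x + 2)^3, but the minimal polynomial of A is (x + 2)^2 while the minimal polynomial of B is x + 2. The minimal polynomial is a similarity invariant, so A and B are not similar.

No.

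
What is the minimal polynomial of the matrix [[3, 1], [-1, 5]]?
m_A(x) = (x - 4)^2

The characteristic polynomial factors as (x - 4)^2. The minimal polynomial is ∏(x - λ)^{k_λ} where k_λ is the size of the largest Jordan block at λ.

For λ = 4: rank(A - 4I) = 1, and the largest Jordan block has size 2 (the smallest k with rank((A - 4I)^k) = rank((A - 4I)^(k+1))).

So m_A(x) = (x - 4)^2.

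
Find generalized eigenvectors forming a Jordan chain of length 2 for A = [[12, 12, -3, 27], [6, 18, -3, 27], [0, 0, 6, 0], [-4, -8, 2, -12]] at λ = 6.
We seek v_1 ∈ ker((A - 6I)^2) \ ker(A - 6I), then set v_{i+1} = (A - 6I) v_i.

One such chain is v_1 = [[-2, -1, 0, 1]]^T, v_2 = [[3, 3, 0, -2]]^T. Check: (A - 6I) v_2 = [[0, 0, 0, 0]]^T = 0.

v_1 = [[-2, -1, 0, 1]]^T, v_2 = [[3, 3, 0, -2]]^T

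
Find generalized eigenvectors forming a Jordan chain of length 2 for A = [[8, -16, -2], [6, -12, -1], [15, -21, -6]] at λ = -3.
We seek v_1 ∈ ker((A + 3I)^2) \ ker(A + 3I), then set v_{i+1} = (A + 3I) v_i.

One such chain is v_1 = [[2, 1, 4]]^T, v_2 = [[-2, -1, -3]]^T. Check: (A + 3I) v_2 = [[0, 0, 0]]^T = 0.

v_1 = [[2, 1, 4]]^T, v_2 = [[-2, -1, -3]]^T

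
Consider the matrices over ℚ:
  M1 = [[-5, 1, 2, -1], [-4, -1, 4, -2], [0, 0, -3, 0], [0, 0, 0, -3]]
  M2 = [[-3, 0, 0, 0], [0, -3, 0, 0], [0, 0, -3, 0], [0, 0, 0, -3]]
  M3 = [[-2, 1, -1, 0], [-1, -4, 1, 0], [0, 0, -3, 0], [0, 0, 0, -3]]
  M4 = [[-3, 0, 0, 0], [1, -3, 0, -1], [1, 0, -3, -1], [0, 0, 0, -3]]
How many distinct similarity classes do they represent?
Characteristic polynomials: χ_{M1} = (x + 3)^4, χ_{M2} = (x + 3)^4, χ_{M3} = (x + 3)^4, χ_{M4} = (x + 3)^4.

{M1, M3, M4}: invariant factors x + 3, x + 3, (x + 3)^2.

{M2}: invariant factors x + 3, x + 3, x + 3, x + 3.

Matrices are similar if and only if their invariant-factor lists agree; the partition into similarity classes is {M1, M3, M4}, {M2}.

2 classes: {M1, M3, M4}, {M2}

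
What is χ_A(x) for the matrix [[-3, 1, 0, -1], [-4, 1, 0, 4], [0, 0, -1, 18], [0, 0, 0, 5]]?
χ_A(x) = (x - 5)(x + 1)^3

xI - A = [[x + 3, -1, 0, 1], [4, x - 1, 0, -4], [0, 0, x + 1, -18], [0, 0, 0, x - 5]].

Expanding det(xI - A) along the first row:
det(xI - A) = + (x + 3)·det([[x - 1, 0, -4], [0, x + 1, -18], [0, 0, x - 5]]) - (-1)·det([[4, 0, -4], [0, x + 1, -18], [0, 0, x - 5]]) + (0)·det([[4, x - 1, -4], [0, 0, -18], [0, 0, x - 5]]) - (1)·det([[4, x - 1, 0], [0, 0, x + 1], [0, 0, 0]]).

Evaluating gives χ_A(x) = x^4 - 2x^3 - 12x^2 - 14x - 5 = (x - 5)(x + 1)^3.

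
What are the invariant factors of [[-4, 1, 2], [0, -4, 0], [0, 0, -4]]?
x + 4, (x + 4)^2

The Jordan structure of A has elementary divisors (x + 4)^2, (x + 4). Arranging the block sizes at each eigenvalue in decreasing order and taking row products gives the invariant factors.

Invariant factors (smallest first, each dividing the next): x + 4, (x + 4)^2.

Check: the last factor (x + 4)^2 is the minimal polynomial, and the product (x + 4)^3 is the characteristic polynomial.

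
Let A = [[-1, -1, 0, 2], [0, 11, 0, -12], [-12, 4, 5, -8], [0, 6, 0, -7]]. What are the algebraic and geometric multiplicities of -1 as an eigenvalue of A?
The characteristic polynomial is (x - 5)^2(x + 1)^2, so the factor x + 1 appears with exponent 2: the algebraic multiplicity is 2.

rank(A + I) = 3, so the eigenspace has dimension 4 - 3 = 1: the geometric multiplicity is 1.

Since 1 < 2, A is not diagonalizable.

algebraic multiplicity 2, geometric multiplicity 1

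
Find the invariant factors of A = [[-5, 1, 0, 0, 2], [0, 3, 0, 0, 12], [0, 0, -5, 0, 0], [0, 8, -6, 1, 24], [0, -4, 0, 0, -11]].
The Jordan structure of A has elementary divisors (x + 5)^2, (x + 5), (x + 3), (x - 1). Arranging the block sizes at each eigenvalue in decreasing order and taking row products gives the invariant factors.

Invariant factors (smallest first, each dividing the next): x + 5, (x - 1)(x + 3)(x + 5)^2.

Check: the last factor (x - 1)(x + 3)(x + 5)^2 is the minimal polynomial, and the product (x - 1)(x + 3)(x + 5)^3 is the characteristic polynomial.

x + 5, (x - 1)(x + 3)(x + 5)^2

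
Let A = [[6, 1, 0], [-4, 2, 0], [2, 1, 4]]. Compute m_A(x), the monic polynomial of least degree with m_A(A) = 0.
m_A(x) = (x - 4)^2

The characteristic polynomial factors as (x - 4)^3. The minimal polynomial is ∏(x - λ)^{k_λ} where k_λ is the size of the largest Jordan block at λ.

For λ = 4: rank(A - 4I) = 1, and the largest Jordan block has size 2 (the smallest k with rank((A - 4I)^k) = rank((A - 4I)^(k+1))).

So m_A(x) = (x - 4)^2.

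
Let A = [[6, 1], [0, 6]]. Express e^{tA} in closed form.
e^{tA} = [[e^{6*t}, t*e^{6*t}], [0, e^{6*t}]]

A has Jordan form J = [[6, 1], [0, 6]] with A = PJP^{-1}, so e^{tA} = P e^{tJ} P^{-1}.

For a Jordan block J_k(λ), e^{tJ_k(λ)} = e^{λt} · (I + tN + t^2 N^2/2! + ... + t^{k-1} N^{k-1}/(k-1)!) where N is the nilpotent superdiagonal part.

Assembling the blocks and conjugating back gives the entries of e^{tA} as shown above.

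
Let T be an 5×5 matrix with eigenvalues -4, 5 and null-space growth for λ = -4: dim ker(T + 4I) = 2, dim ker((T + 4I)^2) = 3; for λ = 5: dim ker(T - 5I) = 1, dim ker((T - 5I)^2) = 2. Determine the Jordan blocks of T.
Jordan blocks: (-4, 2), (-4, 1), (5, 2)

λ = -4: successive nullity increments [2, 1] count blocks of size ≥ k; block sizes are [2, 1].
λ = 5: successive nullity increments [1, 1] count blocks of size ≥ k; block sizes are [2].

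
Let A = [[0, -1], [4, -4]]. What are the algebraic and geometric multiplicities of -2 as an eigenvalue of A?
The characteristic polynomial is (x + 2)^2, so the factor x + 2 appears with exponent 2: the algebraic multiplicity is 2.

rank(A + 2I) = 1, so the eigenspace has dimension 2 - 1 = 1: the geometric multiplicity is 1.

Since 1 < 2, A is not diagonalizable.

algebraic multiplicity 2, geometric multiplicity 1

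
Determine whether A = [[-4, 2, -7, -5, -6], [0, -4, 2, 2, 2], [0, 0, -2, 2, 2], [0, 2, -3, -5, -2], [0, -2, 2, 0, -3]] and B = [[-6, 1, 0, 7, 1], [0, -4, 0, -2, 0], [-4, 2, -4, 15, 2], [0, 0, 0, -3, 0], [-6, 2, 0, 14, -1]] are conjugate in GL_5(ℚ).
Both have characteristic polynomial (x + 3)^2(x + 4)^3, but the minimal polynomial of A is (x + 3)(x + 4) while the minimal polynomial of B is (x + 3)(x + 4)^2. The minimal polynomial is a similarity invariant, so A and B are not similar.

No.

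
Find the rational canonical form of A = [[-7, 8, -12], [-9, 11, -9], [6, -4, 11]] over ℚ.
The invariant factors of A (the non-unit diagonal entries of the Smith normal form of xI - A over ℚ[x]) are x - 5, (x - 5)^2, each dividing the next. The characteristic polynomial is their product, (x - 5)^3.

The rational canonical form is the block-diagonal matrix of companion matrices C(f_i):
R = [[5, 0, 0], [0, 0, -25], [0, 1, 10]].

R = [[5, 0, 0], [0, 0, -25], [0, 1, 10]]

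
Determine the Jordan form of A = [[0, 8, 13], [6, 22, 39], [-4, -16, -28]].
The characteristic polynomial is det(xI - A) = (x + 2)^3, so the eigenvalues are -2 (algebraic multiplicity 3).

For λ = -2: rank(A + 2I) = 1, rank((A + 2I)^2) = 0. The eigenspace has dimension 3 - 1 = 2, so there are 2 Jordan blocks; the rank sequence gives block sizes [2, 1].

Assembling the blocks gives the Jordan form J above.

J = [[-2, 1, 0], [0, -2, 0], [0, 0, -2]]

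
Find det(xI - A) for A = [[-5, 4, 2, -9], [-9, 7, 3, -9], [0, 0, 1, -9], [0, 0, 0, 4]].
xI - A = [[x + 5, -4, -2, 9], [9, x - 7, -3, 9], [0, 0, x - 1, 9], [0, 0, 0, x - 4]].

Expanding det(xI - A) along the first row:
det(xI - A) = + (x + 5)·det([[x - 7, -3, 9], [0, x - 1, 9], [0, 0, x - 4]]) - (-4)·det([[9, -3, 9], [0, x - 1, 9], [0, 0, x - 4]]) + (-2)·det([[9, x - 7, 9], [0, 0, 9], [0, 0, x - 4]]) - (9)·det([[9, x - 7, -3], [0, 0, x - 1], [0, 0, 0]]).

Evaluating gives χ_A(x) = x^4 - 7x^3 + 15x^2 - 13x + 4 = (x - 4)(x - 1)^3.

χ_A(x) = (x - 4)(x - 1)^3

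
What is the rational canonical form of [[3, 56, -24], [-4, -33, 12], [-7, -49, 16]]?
The invariant factors of A (the non-unit diagonal entries of the Smith normal form of xI - A over ℚ[x]) are x + 5, (x + 4)(x + 5), each dividing the next. The characteristic polynomial is their product, (x + 4)(x + 5)^2.

The rational canonical form is the block-diagonal matrix of companion matrices C(f_i):
R = [[-5, 0, 0], [0, 0, -20], [0, 1, -9]].

R = [[-5, 0, 0], [0, 0, -20], [0, 1, -9]]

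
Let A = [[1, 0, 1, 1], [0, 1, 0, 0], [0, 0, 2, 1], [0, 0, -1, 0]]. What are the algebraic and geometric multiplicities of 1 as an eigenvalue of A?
The characteristic polynomial is (x - 1)^4, so the factor x - 1 appears with exponent 4: the algebraic multiplicity is 4.

rank(A - I) = 1, so the eigenspace has dimension 4 - 1 = 3: the geometric multiplicity is 3.

Since 3 < 4, A is not diagonalizable.

algebraic multiplicity 4, geometric multiplicity 3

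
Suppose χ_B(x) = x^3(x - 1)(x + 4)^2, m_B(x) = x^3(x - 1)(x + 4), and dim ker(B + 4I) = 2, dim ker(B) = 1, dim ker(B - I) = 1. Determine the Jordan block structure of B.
Jordan blocks: (-4, 1), (-4, 1), (0, 3), (1, 1)

λ = -4: algebraic multiplicity 2 (exponent in χ_B), largest block size 1 (exponent in m_B), 2 blocks (geometric multiplicity). These force block sizes [1, 1].
λ = 0: algebraic multiplicity 3 (exponent in χ_B), largest block size 3 (exponent in m_B), 1 block (geometric multiplicity). This forces block sizes [3].
λ = 1: algebraic multiplicity 1 (exponent in χ_B), largest block size 1 (exponent in m_B), 1 block (geometric multiplicity). This forces block sizes [1].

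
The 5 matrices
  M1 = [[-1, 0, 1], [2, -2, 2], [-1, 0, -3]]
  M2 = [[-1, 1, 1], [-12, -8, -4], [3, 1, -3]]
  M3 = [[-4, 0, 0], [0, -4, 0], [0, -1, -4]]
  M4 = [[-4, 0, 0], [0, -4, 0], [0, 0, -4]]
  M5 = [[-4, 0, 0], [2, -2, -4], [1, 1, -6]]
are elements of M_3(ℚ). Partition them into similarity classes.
Characteristic polynomials: χ_{M1} = (x + 2)^3, χ_{M2} = (x + 4)^3, χ_{M3} = (x + 4)^3, χ_{M4} = (x + 4)^3, χ_{M5} = (x + 4)^3.

{M1}: invariant factors x + 2, (x + 2)^2.

{M2, M3, M5}: invariant factors x + 4, (x + 4)^2.

{M4}: invariant factors x + 4, x + 4, x + 4.

Matrices are similar if and only if their invariant-factor lists agree; the partition into similarity classes is {M1}, {M2, M3, M5}, {M4}.

3 classes: {M1}, {M2, M3, M5}, {M4}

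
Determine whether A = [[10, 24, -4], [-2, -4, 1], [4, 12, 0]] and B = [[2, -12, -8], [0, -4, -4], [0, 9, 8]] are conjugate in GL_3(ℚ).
Yes.

Two matrices over a field are similar if and only if they have the same invariant factors.

Both A and B have characteristic polynomial (x - 2)^3 and minimal polynomial (x - 2)^2. Computing further, both have invariant factors x - 2, (x - 2)^2. Hence A and B are similar.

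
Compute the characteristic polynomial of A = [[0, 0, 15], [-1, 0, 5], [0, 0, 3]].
χ_A(x) = x^2(x - 3)

xI - A = [[x, 0, -15], [1, x, -5], [0, 0, x - 3]].

Expanding det(xI - A) along the first row:
det(xI - A) = + (x)·det([[x, -5], [0, x - 3]]) - (0)·det([[1, -5], [0, x - 3]]) + (-15)·det([[1, x], [0, 0]]).

Evaluating gives χ_A(x) = x^3 - 3x^2 = x^2(x - 3).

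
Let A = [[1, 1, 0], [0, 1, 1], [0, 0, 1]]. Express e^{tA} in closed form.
e^{tA} = [[e^{t}, t*e^{t}, t^2*e^{t}/2], [0, e^{t}, t*e^{t}], [0, 0, e^{t}]]

A has Jordan form J = [[1, 1, 0], [0, 1, 1], [0, 0, 1]] with A = PJP^{-1}, so e^{tA} = P e^{tJ} P^{-1}.

For a Jordan block J_k(λ), e^{tJ_k(λ)} = e^{λt} · (I + tN + t^2 N^2/2! + ... + t^{k-1} N^{k-1}/(k-1)!) where N is the nilpotent superdiagonal part.

Assembling the blocks and conjugating back gives the entries of e^{tA} as shown above.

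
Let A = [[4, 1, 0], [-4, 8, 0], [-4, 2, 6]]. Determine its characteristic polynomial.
xI - A = [[x - 4, -1, 0], [4, x - 8, 0], [4, -2, x - 6]].

Expanding det(xI - A) along the first row:
det(xI - A) = + (x - 4)·det([[x - 8, 0], [-2, x - 6]]) - (-1)·det([[4, 0], [4, x - 6]]) + (0)·det([[4, x - 8], [4, -2]]).

Evaluating gives χ_A(x) = x^3 - 18x^2 + 108x - 216 = (x - 6)^3.

χ_A(x) = (x - 6)^3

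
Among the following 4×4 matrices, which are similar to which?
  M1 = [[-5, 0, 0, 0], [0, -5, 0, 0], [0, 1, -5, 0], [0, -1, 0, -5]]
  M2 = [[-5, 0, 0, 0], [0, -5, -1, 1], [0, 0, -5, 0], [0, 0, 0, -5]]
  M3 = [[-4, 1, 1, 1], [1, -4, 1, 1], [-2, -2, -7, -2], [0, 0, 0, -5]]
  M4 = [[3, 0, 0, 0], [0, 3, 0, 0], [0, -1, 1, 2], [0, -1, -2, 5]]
Characteristic polynomials: χ_{M1} = (x + 5)^4, χ_{M2} = (x + 5)^4, χ_{M3} = (x + 5)^4, χ_{M4} = (x - 3)^4.

{M1, M2, M3}: invariant factors x + 5, x + 5, (x + 5)^2.

{M4}: invariant factors x - 3, x - 3, (x - 3)^2.

Matrices are similar if and only if their invariant-factor lists agree; the partition into similarity classes is {M1, M2, M3}, {M4}.

2 classes: {M1, M2, M3}, {M4}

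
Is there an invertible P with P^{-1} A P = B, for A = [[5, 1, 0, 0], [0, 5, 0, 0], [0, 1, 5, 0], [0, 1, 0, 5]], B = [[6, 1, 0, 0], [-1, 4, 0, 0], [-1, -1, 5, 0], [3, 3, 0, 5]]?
Two matrices over a field are similar if and only if they have the same invariant factors.

Both A and B have characteristic polynomial (x - 5)^4 and minimal polynomial (x - 5)^2. Computing further, both have invariant factors x - 5, x - 5, (x - 5)^2. Hence A and B are similar.

Yes.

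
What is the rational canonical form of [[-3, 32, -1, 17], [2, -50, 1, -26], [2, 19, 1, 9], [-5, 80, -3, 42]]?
R = [[0, 0, 0, 25], [1, 0, 0, 10], [0, 1, 0, -24], [0, 0, 1, -10]]

The invariant factors of A (the non-unit diagonal entries of the Smith normal form of xI - A over ℚ[x]) are (x - 1)(x + 1)(x + 5)^2, each dividing the next. The characteristic polynomial is their product, (x - 1)(x + 1)(x + 5)^2.

The rational canonical form is the block-diagonal matrix of companion matrices C(f_i):
R = [[0, 0, 0, 25], [1, 0, 0, 10], [0, 1, 0, -24], [0, 0, 1, -10]].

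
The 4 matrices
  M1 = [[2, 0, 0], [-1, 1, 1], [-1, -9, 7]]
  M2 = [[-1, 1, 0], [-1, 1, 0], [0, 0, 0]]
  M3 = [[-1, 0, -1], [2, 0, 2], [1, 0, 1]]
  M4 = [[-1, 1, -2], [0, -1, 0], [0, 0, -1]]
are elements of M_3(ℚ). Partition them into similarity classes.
Characteristic polynomials: χ_{M1} = (x - 4)^2(x - 2), χ_{M2} = x^3, χ_{M3} = x^3, χ_{M4} = (x + 1)^3.

{M1}: invariant factors (x - 4)^2(x - 2).

{M2, M3}: invariant factors x, x^2.

{M4}: invariant factors x + 1, (x + 1)^2.

Matrices are similar if and only if their invariant-factor lists agree; the partition into similarity classes is {M1}, {M2, M3}, {M4}.

3 classes: {M1}, {M2, M3}, {M4}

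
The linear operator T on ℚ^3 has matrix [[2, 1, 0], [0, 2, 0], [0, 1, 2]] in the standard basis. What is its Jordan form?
J = [[2, 1, 0], [0, 2, 0], [0, 0, 2]]

The characteristic polynomial is det(xI - A) = (x - 2)^3, so the eigenvalues are 2 (algebraic multiplicity 3).

For λ = 2: rank(A - 2I) = 1, rank((A - 2I)^2) = 0. The eigenspace has dimension 3 - 1 = 2, so there are 2 Jordan blocks; the rank sequence gives block sizes [2, 1].

Assembling the blocks gives the Jordan form J above.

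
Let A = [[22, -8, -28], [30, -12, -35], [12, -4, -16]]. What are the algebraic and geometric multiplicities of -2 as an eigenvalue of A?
algebraic multiplicity 3, geometric multiplicity 2

The characteristic polynomial is (x + 2)^3, so the factor x + 2 appears with exponent 3: the algebraic multiplicity is 3.

rank(A + 2I) = 1, so the eigenspace has dimension 3 - 1 = 2: the geometric multiplicity is 2.

Since 2 < 3, A is not diagonalizable.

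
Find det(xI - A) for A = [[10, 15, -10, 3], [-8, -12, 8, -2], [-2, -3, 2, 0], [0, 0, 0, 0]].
χ_A(x) = x^4

xI - A = [[x - 10, -15, 10, -3], [8, x + 12, -8, 2], [2, 3, x - 2, 0], [0, 0, 0, x]].

Expanding det(xI - A) along the first row:
det(xI - A) = + (x - 10)·det([[x + 12, -8, 2], [3, x - 2, 0], [0, 0, x]]) - (-15)·det([[8, -8, 2], [2, x - 2, 0], [0, 0, x]]) + (10)·det([[8, x + 12, 2], [2, 3, 0], [0, 0, x]]) - (-3)·det([[8, x + 12, -8], [2, 3, x - 2], [0, 0, 0]]).

Evaluating gives χ_A(x) = x^4.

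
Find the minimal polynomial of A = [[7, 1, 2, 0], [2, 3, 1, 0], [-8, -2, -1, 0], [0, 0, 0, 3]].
The characteristic polynomial factors as (x - 3)^4. The minimal polynomial is ∏(x - λ)^{k_λ} where k_λ is the size of the largest Jordan block at λ.

For λ = 3: rank(A - 3I) = 2, and the largest Jordan block has size 3 (the smallest k with rank((A - 3I)^k) = rank((A - 3I)^(k+1))).

So m_A(x) = (x - 3)^3.

m_A(x) = (x - 3)^3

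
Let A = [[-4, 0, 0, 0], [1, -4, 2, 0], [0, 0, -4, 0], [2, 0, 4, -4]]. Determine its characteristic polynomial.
xI - A = [[x + 4, 0, 0, 0], [-1, x + 4, -2, 0], [0, 0, x + 4, 0], [-2, 0, -4, x + 4]].

Expanding det(xI - A) along the first row:
det(xI - A) = + (x + 4)·det([[x + 4, -2, 0], [0, x + 4, 0], [0, -4, x + 4]]) - (0)·det([[-1, -2, 0], [0, x + 4, 0], [-2, -4, x + 4]]) + (0)·det([[-1, x + 4, 0], [0, 0, 0], [-2, 0, x + 4]]) - (0)·det([[-1, x + 4, -2], [0, 0, x + 4], [-2, 0, -4]]).

Evaluating gives χ_A(x) = x^4 + 16x^3 + 96x^2 + 256x + 256 = (x + 4)^4.

χ_A(x) = (x + 4)^4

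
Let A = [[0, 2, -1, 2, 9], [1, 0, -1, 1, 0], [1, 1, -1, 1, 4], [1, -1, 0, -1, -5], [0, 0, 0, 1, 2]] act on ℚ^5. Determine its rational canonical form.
R = [[0, 0, 0, 0, 0], [1, 0, 0, 0, 0], [0, 1, 0, 0, 4], [0, 0, 1, 0, -1], [0, 0, 0, 1, 0]]

The invariant factors of A (the non-unit diagonal entries of the Smith normal form of xI - A over ℚ[x]) are x^2(x^3 + x - 4), each dividing the next. The characteristic polynomial is their product, x^2(x^3 + x - 4).

The rational canonical form is the block-diagonal matrix of companion matrices C(f_i):
R = [[0, 0, 0, 0, 0], [1, 0, 0, 0, 0], [0, 1, 0, 0, 4], [0, 0, 1, 0, -1], [0, 0, 0, 1, 0]].

Note the characteristic polynomial does not split into linear factors over ℚ, so A has no Jordan form over ℚ; the rational canonical form exists over any field.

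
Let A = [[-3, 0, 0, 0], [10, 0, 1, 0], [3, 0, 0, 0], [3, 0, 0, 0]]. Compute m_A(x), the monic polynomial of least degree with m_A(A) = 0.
The characteristic polynomial factors as x^3(x + 3). The minimal polynomial is ∏(x - λ)^{k_λ} where k_λ is the size of the largest Jordan block at λ.

For λ = -3: rank(A + 3I) = 3, and the largest Jordan block has size 1 (the smallest k with rank((A + 3I)^k) = rank((A + 3I)^(k+1))).
For λ = 0: rank(A) = 2, and the largest Jordan block has size 2 (the smallest k with rank(A^k) = rank(A^(k+1))).

So m_A(x) = x^2(x + 3).

m_A(x) = x^2(x + 3)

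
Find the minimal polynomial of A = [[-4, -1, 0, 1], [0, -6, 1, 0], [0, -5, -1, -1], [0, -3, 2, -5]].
m_A(x) = (x + 4)^3

The characteristic polynomial factors as (x + 4)^4. The minimal polynomial is ∏(x - λ)^{k_λ} where k_λ is the size of the largest Jordan block at λ.

For λ = -4: rank(A + 4I) = 2, and the largest Jordan block has size 3 (the smallest k with rank((A + 4I)^k) = rank((A + 4I)^(k+1))).

So m_A(x) = (x + 4)^3.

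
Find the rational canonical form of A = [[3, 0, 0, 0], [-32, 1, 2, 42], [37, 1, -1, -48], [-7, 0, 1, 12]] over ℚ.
The invariant factors of A (the non-unit diagonal entries of the Smith normal form of xI - A over ℚ[x]) are x - 3, (x - 6)(x - 3)^2, each dividing the next. The characteristic polynomial is their product, (x - 6)(x - 3)^3.

The rational canonical form is the block-diagonal matrix of companion matrices C(f_i):
R = [[3, 0, 0, 0], [0, 0, 0, 54], [0, 1, 0, -45], [0, 0, 1, 12]].

R = [[3, 0, 0, 0], [0, 0, 0, 54], [0, 1, 0, -45], [0, 0, 1, 12]]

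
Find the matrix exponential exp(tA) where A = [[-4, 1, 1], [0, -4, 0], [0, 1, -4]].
e^{tA} = [[e^{-4*t}, t*(t + 2)*e^{-4*t}/2, t*e^{-4*t}], [0, e^{-4*t}, 0], [0, t*e^{-4*t}, e^{-4*t}]]

A has Jordan form J = [[-4, 1, 0], [0, -4, 1], [0, 0, -4]] with A = PJP^{-1}, so e^{tA} = P e^{tJ} P^{-1}.

For a Jordan block J_k(λ), e^{tJ_k(λ)} = e^{λt} · (I + tN + t^2 N^2/2! + ... + t^{k-1} N^{k-1}/(k-1)!) where N is the nilpotent superdiagonal part.

Assembling the blocks and conjugating back gives the entries of e^{tA} as shown above.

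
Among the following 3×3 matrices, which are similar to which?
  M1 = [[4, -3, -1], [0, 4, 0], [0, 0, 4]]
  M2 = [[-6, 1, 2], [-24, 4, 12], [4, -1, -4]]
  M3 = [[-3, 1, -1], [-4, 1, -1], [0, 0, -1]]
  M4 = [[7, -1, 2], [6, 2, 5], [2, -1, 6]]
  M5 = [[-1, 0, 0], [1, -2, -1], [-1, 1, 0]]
Characteristic polynomials: χ_{M1} = (x - 4)^3, χ_{M2} = (x + 2)^3, χ_{M3} = (x + 1)^3, χ_{M4} = (x - 5)^3, χ_{M5} = (x + 1)^3.

{M1}: invariant factors x - 4, (x - 4)^2.

{M2}: invariant factors x + 2, (x + 2)^2.

{M3}: invariant factors (x + 1)^3.

{M4}: invariant factors (x - 5)^3.

{M5}: invariant factors x + 1, (x + 1)^2.

Matrices are similar if and only if their invariant-factor lists agree; the partition into similarity classes is {M1}, {M2}, {M3}, {M4}, {M5}.

5 classes: {M1}, {M2}, {M3}, {M4}, {M5}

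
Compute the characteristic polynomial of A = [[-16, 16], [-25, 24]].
χ_A(x) = (x - 4)^2

xI - A = [[x + 16, -16], [25, x - 24]].

Expanding det(xI - A) along the first row:
det(xI - A) = + (x + 16)·det([[x - 24]]) - (-16)·det([[25]]).

Evaluating gives χ_A(x) = x^2 - 8x + 16 = (x - 4)^2.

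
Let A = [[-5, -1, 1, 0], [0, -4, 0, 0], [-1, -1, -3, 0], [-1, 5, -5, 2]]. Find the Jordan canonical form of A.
J = [[-4, 1, 0, 0], [0, -4, 0, 0], [0, 0, -4, 0], [0, 0, 0, 2]]

The characteristic polynomial is det(xI - A) = (x - 2)(x + 4)^3, so the eigenvalues are -4 (algebraic multiplicity 3), 2 (algebraic multiplicity 1).

For λ = -4: rank(A + 4I) = 2, rank((A + 4I)^2) = 1. The eigenspace has dimension 4 - 2 = 2, so there are 2 Jordan blocks; the rank sequence gives block sizes [2, 1].

For λ = 2: algebraic multiplicity 1 gives one 1×1 block.

Assembling the blocks gives the Jordan form J above.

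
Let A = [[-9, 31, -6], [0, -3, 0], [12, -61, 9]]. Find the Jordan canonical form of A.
J = [[-3, 1, 0], [0, -3, 0], [0, 0, 3]]

The characteristic polynomial is det(xI - A) = (x - 3)(x + 3)^2, so the eigenvalues are -3 (algebraic multiplicity 2), 3 (algebraic multiplicity 1).

For λ = -3: rank(A + 3I) = 2, rank((A + 3I)^2) = 1. The eigenspace has dimension 3 - 2 = 1, so there is 1 Jordan block; the rank sequence gives block sizes [2].

For λ = 3: algebraic multiplicity 1 gives one 1×1 block.

Assembling the blocks gives the Jordan form J above.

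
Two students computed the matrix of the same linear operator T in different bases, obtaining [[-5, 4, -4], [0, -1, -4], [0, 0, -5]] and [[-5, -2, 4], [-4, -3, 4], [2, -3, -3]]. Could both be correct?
No.

Both have characteristic polynomial (x + 1)(x + 5)^2, but the minimal polynomial of A is (x + 1)(x + 5) while the minimal polynomial of B is (x + 1)(x + 5)^2. The minimal polynomial is a similarity invariant, so A and B are not similar.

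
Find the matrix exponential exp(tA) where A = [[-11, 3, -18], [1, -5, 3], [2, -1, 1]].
A has Jordan form J = [[-5, 1, 0], [0, -5, 1], [0, 0, -5]] with A = PJP^{-1}, so e^{tA} = P e^{tJ} P^{-1}.

For a Jordan block J_k(λ), e^{tJ_k(λ)} = e^{λt} · (I + tN + t^2 N^2/2! + ... + t^{k-1} N^{k-1}/(k-1)!) where N is the nilpotent superdiagonal part.

Assembling the blocks and conjugating back gives the entries of e^{tA} as shown above.

e^{tA} = [[(3*t^2 - 12*t + 2)*e^{-5*t}/2, 3*t*e^{-5*t}, 9*t*(t - 4)*e^{-5*t}/2], [t*e^{-5*t}, e^{-5*t}, 3*t*e^{-5*t}], [t*(4 - t)*e^{-5*t}/2, -t*e^{-5*t}, (-3*t^2 + 12*t + 2)*e^{-5*t}/2]]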